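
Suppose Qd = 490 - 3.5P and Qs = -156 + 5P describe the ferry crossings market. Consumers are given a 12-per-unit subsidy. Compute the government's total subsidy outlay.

Government cost = 50736/17

Pre-subsidy: 490 - 3.5P = -156 + 5P gives P* = 76, Q* = 224.
With the rebate, buyers effectively pay Pb = Ps − 12, where Ps is the price sellers receive.
Demand in terms of Ps becomes Qd = 490 − 3.5(Ps − 12) = 532 - 3.5Ps. Setting this equal to supply: 532 - 3.5Ps = -156 + 5Ps, so Ps = 1376/17.
Buyers pay Pb = 1376/17 − 12 = 1172/17; Q' = -156 + 5·(1376/17) = 4228/17.
Government outlay = subsidy × quantity = 12 × 4228/17 = 50736/17.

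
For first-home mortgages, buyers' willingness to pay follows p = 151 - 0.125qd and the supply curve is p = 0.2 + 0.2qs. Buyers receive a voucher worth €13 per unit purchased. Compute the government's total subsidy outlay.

Government cost = €6552

Pre-subsidy: 151 - 0.125q = 0.2 + 0.2q gives q* = 464 and p* = 93.
With the rebate, buyers effectively pay pb = ps − 13, where ps is the price sellers receive.
On the curves, pb = 151 - 0.125q and ps = 0.2 + 0.2q; the wedge ps − pb = 13 gives 0.2 + 0.2q − (151 - 0.125q) = 13, so q' = 504.
Then pb = 151 − 0.125·504 = 88 and ps = 0.2 + 0.2·504 = 101.
Government outlay = subsidy × quantity = 13 × 504 = 6552.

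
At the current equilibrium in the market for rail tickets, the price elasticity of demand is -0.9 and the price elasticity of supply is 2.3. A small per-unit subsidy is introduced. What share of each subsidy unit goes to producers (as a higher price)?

Producer share = 0.28125

For a small subsidy around the equilibrium, the benefit split depends on the relative slopes, which at a point are proportional to the elasticities.
Buyer share = εs/(εs + |εd|) = 2.3/(2.3 + 0.9) = 0.71875; seller share = |εd|/(εs + |εd|) = 0.28125.
So producers capture 0.28125 of the subsidy.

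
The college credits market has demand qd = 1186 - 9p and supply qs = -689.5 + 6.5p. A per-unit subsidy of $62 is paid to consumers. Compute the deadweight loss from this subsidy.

Deadweight loss = $7254

Pre-subsidy: 1186 - 9p = -689.5 + 6.5p gives p* = 121, q* = 97.
With the rebate, buyers effectively pay pb = ps − 62, where ps is the price sellers receive.
Demand in terms of ps becomes qd = 1186 − 9(ps − 62) = 1744 - 9ps. Setting this equal to supply: 1744 - 9ps = -689.5 + 6.5ps, so ps = 157.
Buyers pay pb = 157 − 62 = 95; q' = -689.5 + 6.5·157 = 331.
The subsidy expands output by 331 − 97 = 234 past the efficient level; on those units the gap between marginal cost and willingness to pay runs from 0 up to 62.
DWL = ½ × 62 × 234 = 7254.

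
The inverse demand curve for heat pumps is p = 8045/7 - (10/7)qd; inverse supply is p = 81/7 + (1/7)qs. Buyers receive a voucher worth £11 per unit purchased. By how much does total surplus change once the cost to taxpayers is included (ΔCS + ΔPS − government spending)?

Pre-subsidy: 8045/7 - (10/7)q = 81/7 + (1/7)q gives q* = 724 and p* = 115.
With the rebate, buyers effectively pay pb = ps − 11, where ps is the price sellers receive.
On the curves, pb = 8045/7 - (10/7)q and ps = 81/7 + (1/7)q; the wedge ps − pb = 11 gives 81/7 + (1/7)q − (8045/7 - (10/7)q) = 11, so q' = 731.
Then pb = 8045/7 − (10/7)·731 = 105 and ps = 81/7 + (1/7)·731 = 116.
ΔCS = ½(724 + 731)(115 − 105) = 7275; ΔPS = ½(724 + 731)(116 − 115) = 727.5.
Government spending = 11 × 731 = 8041.
Net change = 7275 + 727.5 − 8041 = -38.5. The loss equals the DWL triangle ½·11·7.

Net change in total surplus = -£38.5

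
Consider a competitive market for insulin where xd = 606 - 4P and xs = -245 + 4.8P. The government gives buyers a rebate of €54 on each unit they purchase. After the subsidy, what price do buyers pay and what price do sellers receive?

Pre-subsidy: 606 - 4P = -245 + 4.8P gives P* = 4255/44, x* = 2411/11.
With the rebate, buyers effectively pay Pb = Ps − 54, where Ps is the price sellers receive.
Demand in terms of Ps becomes xd = 606 − 4(Ps − 54) = 822 - 4Ps. Setting this equal to supply: 822 - 4Ps = -245 + 4.8Ps, so Ps = 121.25.
Buyers pay Pb = 121.25 − 54 = 67.25; x' = -245 + 4.8·121.25 = 337.

Buyers pay €67.25; sellers receive €121.25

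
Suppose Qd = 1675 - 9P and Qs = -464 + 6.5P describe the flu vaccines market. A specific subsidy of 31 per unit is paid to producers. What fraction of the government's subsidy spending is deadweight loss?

Pre-subsidy: 1675 - 9P = -464 + 6.5P gives P* = 138, Q* = 433.
With the subsidy, sellers receive Ps = Pb + 31 for each unit, where Pb is the price buyers pay.
Supply in terms of Pb becomes Qs = -464 + 6.5(Pb + 31) = -262.5 + 6.5Pb. Setting this equal to demand: 1675 - 9Pb = -262.5 + 6.5Pb, so Pb = 125.
Sellers receive Ps = 125 + 31 = 156; Q' = 1675 − 9·125 = 550.
ΔCS = ½(433 + 550)(138 − 125) = 6389.5; ΔPS = ½(433 + 550)(156 − 138) = 8847.
Government spending = 31 × 550 = 17050.
DWL = ½ × 31 × (550 − 433) = 1813.5; fraction = 1813.5 / 17050 = 117/1100.

DWL / government spending = 117/1100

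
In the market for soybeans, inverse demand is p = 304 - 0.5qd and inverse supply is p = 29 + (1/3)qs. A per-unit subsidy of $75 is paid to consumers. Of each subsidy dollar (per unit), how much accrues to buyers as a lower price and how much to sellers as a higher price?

Buyers gain $45 per unit; sellers gain $30 per unit

Pre-subsidy: 304 - 0.5q = 29 + (1/3)q gives q* = 330 and p* = 139.
With the rebate, buyers effectively pay pb = ps − 75, where ps is the price sellers receive.
On the curves, pb = 304 - 0.5q and ps = 29 + (1/3)q; the wedge ps − pb = 75 gives 29 + (1/3)q − (304 - 0.5q) = 75, so q' = 420.
Then pb = 304 − 0.5·420 = 94 and ps = 29 + (1/3)·420 = 169.
Buyers' price falls by p* − pb = 139 − 94 = 45; sellers' price rises by ps − p* = 169 − 139 = 30.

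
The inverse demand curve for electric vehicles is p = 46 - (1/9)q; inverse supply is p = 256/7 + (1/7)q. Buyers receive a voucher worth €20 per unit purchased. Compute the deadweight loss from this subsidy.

Pre-subsidy: 46 - (1/9)q = 256/7 + (1/7)q gives q* = 37.125 and p* = 41.875.
With the rebate, buyers effectively pay pb = ps − 20, where ps is the price sellers receive.
On the curves, pb = 46 - (1/9)q and ps = 256/7 + (1/7)q; the wedge ps − pb = 20 gives 256/7 + (1/7)q − (46 - (1/9)q) = 20, so q' = 115.875.
Then pb = 46 − (1/9)·115.875 = 33.125 and ps = 256/7 + (1/7)·115.875 = 53.125.
The subsidy expands output by 115.875 − 37.125 = 78.75 past the efficient level; on those units the gap between marginal cost and willingness to pay runs from 0 up to 20.
DWL = ½ × 20 × 78.75 = 787.5.

Deadweight loss = €787.5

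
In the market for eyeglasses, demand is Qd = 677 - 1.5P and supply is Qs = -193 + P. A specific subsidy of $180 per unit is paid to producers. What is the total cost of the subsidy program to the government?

Pre-subsidy: 677 - 1.5P = -193 + P gives P* = 348, Q* = 155.
With the subsidy, sellers receive Ps = Pb + 180 for each unit, where Pb is the price buyers pay.
Supply in terms of Pb becomes Qs = -193 + 1(Pb + 180) = -13 + Pb. Setting this equal to demand: 677 - 1.5Pb = -13 + Pb, so Pb = 276.
Sellers receive Ps = 276 + 180 = 456; Q' = 677 − 1.5·276 = 263.
Government outlay = subsidy × quantity = 180 × 263 = 47340.

Government cost = $47340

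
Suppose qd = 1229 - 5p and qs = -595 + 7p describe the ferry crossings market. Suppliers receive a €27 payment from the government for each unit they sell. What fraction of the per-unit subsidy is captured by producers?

Pre-subsidy: 1229 - 5p = -595 + 7p gives p* = 152, q* = 469.
With the subsidy, sellers receive ps = pb + 27 for each unit, where pb is the price buyers pay.
Supply in terms of pb becomes qs = -595 + 7(pb + 27) = -406 + 7pb. Setting this equal to demand: 1229 - 5pb = -406 + 7pb, so pb = 136.25.
Sellers receive ps = 136.25 + 27 = 163.25; q' = 1229 − 5·136.25 = 547.75.
Buyers' price falls by p* − pb = 152 − 136.25 = 15.75; sellers' price rises by ps − p* = 163.25 − 152 = 11.25.
So producers capture 11.25/27 = 5/12 of each unit of subsidy.

Producer share = 5/12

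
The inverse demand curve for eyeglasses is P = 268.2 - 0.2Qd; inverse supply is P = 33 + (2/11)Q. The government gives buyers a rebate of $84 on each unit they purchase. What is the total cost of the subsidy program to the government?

Government cost = $70224

Pre-subsidy: 268.2 - 0.2Q = 33 + (2/11)Q gives Q* = 616 and P* = 145.
With the rebate, buyers effectively pay Pb = Ps − 84, where Ps is the price sellers receive.
On the curves, Pb = 268.2 - 0.2Q and Ps = 33 + (2/11)Q; the wedge Ps − Pb = 84 gives 33 + (2/11)Q − (268.2 - 0.2Q) = 84, so Q' = 836.
Then Pb = 268.2 − 0.2·836 = 101 and Ps = 33 + (2/11)·836 = 185.
Government outlay = subsidy × quantity = 84 × 836 = 70224.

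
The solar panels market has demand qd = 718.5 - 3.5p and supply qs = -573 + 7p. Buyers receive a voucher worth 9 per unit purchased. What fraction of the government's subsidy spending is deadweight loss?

DWL / government spending = 7/206

Pre-subsidy: 718.5 - 3.5p = -573 + 7p gives p* = 123, q* = 288.
With the rebate, buyers effectively pay pb = ps − 9, where ps is the price sellers receive.
Demand in terms of ps becomes qd = 718.5 − 3.5(ps − 9) = 750 - 3.5ps. Setting this equal to supply: 750 - 3.5ps = -573 + 7ps, so ps = 126.
Buyers pay pb = 126 − 9 = 117; q' = -573 + 7·126 = 309.
ΔCS = ½(288 + 309)(123 − 117) = 1791; ΔPS = ½(288 + 309)(126 − 123) = 895.5.
Government spending = 9 × 309 = 2781.
DWL = ½ × 9 × (309 − 288) = 94.5; fraction = 94.5 / 2781 = 7/206.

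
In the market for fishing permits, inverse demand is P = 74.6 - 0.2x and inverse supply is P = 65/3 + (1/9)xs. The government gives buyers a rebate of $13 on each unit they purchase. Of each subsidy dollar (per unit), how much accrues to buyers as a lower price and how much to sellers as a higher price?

Buyers gain 117/14 per unit; sellers gain 65/14 per unit

Pre-subsidy: 74.6 - 0.2x = 65/3 + (1/9)x gives x* = 1191/7 and P* = 284/7.
With the rebate, buyers effectively pay Pb = Ps − 13, where Ps is the price sellers receive.
On the curves, Pb = 74.6 - 0.2x and Ps = 65/3 + (1/9)x; the wedge Ps − Pb = 13 gives 65/3 + (1/9)x − (74.6 - 0.2x) = 13, so x' = 2967/14.
Then Pb = 74.6 − 0.2·(2967/14) = 451/14 and Ps = 65/3 + (1/9)·(2967/14) = 633/14.
Buyers' price falls by P* − Pb = 284/7 − 451/14 = 117/14; sellers' price rises by Ps − P* = 633/14 − 284/7 = 65/14.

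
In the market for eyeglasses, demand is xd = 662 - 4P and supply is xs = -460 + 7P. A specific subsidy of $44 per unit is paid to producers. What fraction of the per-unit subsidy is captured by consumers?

Consumer share = 7/11

Pre-subsidy: 662 - 4P = -460 + 7P gives P* = 102, x* = 254.
With the subsidy, sellers receive Ps = Pb + 44 for each unit, where Pb is the price buyers pay.
Supply in terms of Pb becomes xs = -460 + 7(Pb + 44) = -152 + 7Pb. Setting this equal to demand: 662 - 4Pb = -152 + 7Pb, so Pb = 74.
Sellers receive Ps = 74 + 44 = 118; x' = 662 − 4·74 = 366.
Buyers' price falls by P* − Pb = 102 − 74 = 28; sellers' price rises by Ps − P* = 118 − 102 = 16.
So consumers capture 28/44 = 7/11 of each unit of subsidy.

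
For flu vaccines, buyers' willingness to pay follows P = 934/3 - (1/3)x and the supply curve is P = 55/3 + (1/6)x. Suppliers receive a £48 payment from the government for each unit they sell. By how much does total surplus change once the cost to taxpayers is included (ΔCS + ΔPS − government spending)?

Net change in total surplus = -£2304

Pre-subsidy: 934/3 - (1/3)x = 55/3 + (1/6)x gives x* = 586 and P* = 116.
With the subsidy, sellers receive Ps = Pb + 48 for each unit, where Pb is the price buyers pay.
On the curves, Pb = 934/3 - (1/3)x and Ps = 55/3 + (1/6)x; the wedge Ps − Pb = 48 gives 55/3 + (1/6)x − (934/3 - (1/3)x) = 48, so x' = 682.
Then Pb = 934/3 − (1/3)·682 = 84 and Ps = 55/3 + (1/6)·682 = 132.
ΔCS = ½(586 + 682)(116 − 84) = 20288; ΔPS = ½(586 + 682)(132 − 116) = 10144.
Government spending = 48 × 682 = 32736.
Net change = 20288 + 10144 − 32736 = -2304. The loss equals the DWL triangle ½·48·96.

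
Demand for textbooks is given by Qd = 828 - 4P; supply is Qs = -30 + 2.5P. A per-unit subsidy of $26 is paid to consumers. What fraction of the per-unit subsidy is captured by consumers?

Pre-subsidy: 828 - 4P = -30 + 2.5P gives P* = 132, Q* = 300.
With the rebate, buyers effectively pay Pb = Ps − 26, where Ps is the price sellers receive.
Demand in terms of Ps becomes Qd = 828 − 4(Ps − 26) = 932 - 4Ps. Setting this equal to supply: 932 - 4Ps = -30 + 2.5Ps, so Ps = 148.
Buyers pay Pb = 148 − 26 = 122; Q' = -30 + 2.5·148 = 340.
Buyers' price falls by P* − Pb = 132 − 122 = 10; sellers' price rises by Ps − P* = 148 − 132 = 16.
So consumers capture 10/26 = 5/13 of each unit of subsidy.

Consumer share = 5/13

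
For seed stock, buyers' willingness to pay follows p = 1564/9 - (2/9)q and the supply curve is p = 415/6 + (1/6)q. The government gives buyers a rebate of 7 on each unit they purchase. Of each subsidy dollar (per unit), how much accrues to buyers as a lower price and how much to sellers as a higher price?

Buyers gain 4 per unit; sellers gain 3 per unit

Pre-subsidy: 1564/9 - (2/9)q = 415/6 + (1/6)q gives q* = 269 and p* = 114.
With the rebate, buyers effectively pay pb = ps − 7, where ps is the price sellers receive.
On the curves, pb = 1564/9 - (2/9)q and ps = 415/6 + (1/6)q; the wedge ps − pb = 7 gives 415/6 + (1/6)q − (1564/9 - (2/9)q) = 7, so q' = 287.
Then pb = 1564/9 − (2/9)·287 = 110 and ps = 415/6 + (1/6)·287 = 117.
Buyers' price falls by p* − pb = 114 − 110 = 4; sellers' price rises by ps − p* = 117 − 114 = 3.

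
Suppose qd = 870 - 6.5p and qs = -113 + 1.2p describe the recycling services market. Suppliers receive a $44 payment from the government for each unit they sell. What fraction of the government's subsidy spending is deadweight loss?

Pre-subsidy: 870 - 6.5p = -113 + 1.2p gives p* = 9830/77, q* = 3095/77.
With the subsidy, sellers receive ps = pb + 44 for each unit, where pb is the price buyers pay.
Supply in terms of pb becomes qs = -113 + 1.2(pb + 44) = -60.2 + 1.2pb. Setting this equal to demand: 870 - 6.5pb = -60.2 + 1.2pb, so pb = 9302/77.
Sellers receive ps = 9302/77 + 44 = 12690/77; q' = 870 − 6.5·(9302/77) = 6527/77.
ΔCS = ½(3095/77 + 6527/77)(9830/77 − 9302/77) = 230928/539; ΔPS = ½(3095/77 + 6527/77)(12690/77 − 9830/77) = 1250860/539.
Government spending = 44 × 6527/77 = 26108/7.
DWL = ½ × 44 × (6527/77 − 3095/77) = 6864/7; fraction = (6864/7) / (26108/7) = 1716/6527.

DWL / government spending = 1716/6527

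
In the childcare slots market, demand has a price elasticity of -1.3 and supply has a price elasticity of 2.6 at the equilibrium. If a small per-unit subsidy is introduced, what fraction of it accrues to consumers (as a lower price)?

Consumer share = 2/3

For a small subsidy around the equilibrium, the benefit split depends on the relative slopes, which at a point are proportional to the elasticities.
Buyer share = εs/(εs + |εd|) = 2.6/(2.6 + 1.3) = 2/3; seller share = |εd|/(εs + |εd|) = 1/3.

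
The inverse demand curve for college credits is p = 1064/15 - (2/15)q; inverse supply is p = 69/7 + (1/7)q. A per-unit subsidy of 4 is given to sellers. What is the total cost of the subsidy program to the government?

Pre-subsidy: 1064/15 - (2/15)q = 69/7 + (1/7)q gives q* = 6413/29 and p* = 1202/29.
With the subsidy, sellers receive ps = pb + 4 for each unit, where pb is the price buyers pay.
On the curves, pb = 1064/15 - (2/15)q and ps = 69/7 + (1/7)q; the wedge ps − pb = 4 gives 69/7 + (1/7)q − (1064/15 - (2/15)q) = 4, so q' = 6833/29.
Then pb = 1064/15 − (2/15)·(6833/29) = 1146/29 and ps = 69/7 + (1/7)·(6833/29) = 1262/29.
Government outlay = subsidy × quantity = 4 × 6833/29 = 27332/29.

Government cost = 27332/29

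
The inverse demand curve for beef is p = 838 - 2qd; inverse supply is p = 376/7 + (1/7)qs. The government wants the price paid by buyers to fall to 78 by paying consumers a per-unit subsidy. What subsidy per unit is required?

At a buyer price of 78, quantity demanded is 419 − 0.5·78 = 380.
Sellers supply 380 only when they receive ps = 376/7 + (1/7)·380 = 108.
s = ps − pb = 108 − 78 = 30.

Required subsidy s = 30 per unit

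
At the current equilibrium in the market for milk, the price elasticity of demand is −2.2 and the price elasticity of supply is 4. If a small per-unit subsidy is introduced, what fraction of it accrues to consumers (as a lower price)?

Consumer share = 20/31

For a small subsidy around the equilibrium, the benefit split depends on the relative slopes, which at a point are proportional to the elasticities.
Buyer share = εs/(εs + |εd|) = 4/(4 + 2.2) = 20/31; seller share = |εd|/(εs + |εd|) = 11/31.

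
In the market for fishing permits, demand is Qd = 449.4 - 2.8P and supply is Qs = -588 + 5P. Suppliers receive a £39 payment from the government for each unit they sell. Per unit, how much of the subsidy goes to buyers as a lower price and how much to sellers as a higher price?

Pre-subsidy: 449.4 - 2.8P = -588 + 5P gives P* = 133, Q* = 77.
With the subsidy, sellers receive Ps = Pb + 39 for each unit, where Pb is the price buyers pay.
Supply in terms of Pb becomes Qs = -588 + 5(Pb + 39) = -393 + 5Pb. Setting this equal to demand: 449.4 - 2.8Pb = -393 + 5Pb, so Pb = 108.
Sellers receive Ps = 108 + 39 = 147; Q' = 449.4 − 2.8·108 = 147.
Buyers' price falls by P* − Pb = 133 − 108 = 25; sellers' price rises by Ps − P* = 147 − 133 = 14.

Buyers gain £25 per unit; sellers gain £14 per unit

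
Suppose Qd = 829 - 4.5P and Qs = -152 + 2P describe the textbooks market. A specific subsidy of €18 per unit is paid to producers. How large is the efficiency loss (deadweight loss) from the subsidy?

Deadweight loss = 2916/13

Pre-subsidy: 829 - 4.5P = -152 + 2P gives P* = 1962/13, Q* = 1948/13.
With the subsidy, sellers receive Ps = Pb + 18 for each unit, where Pb is the price buyers pay.
Supply in terms of Pb becomes Qs = -152 + 2(Pb + 18) = -116 + 2Pb. Setting this equal to demand: 829 - 4.5Pb = -116 + 2Pb, so Pb = 1890/13.
Sellers receive Ps = 1890/13 + 18 = 2124/13; Q' = 829 − 4.5·(1890/13) = 2272/13.
The subsidy expands output by 2272/13 − 1948/13 = 324/13 past the efficient level; on those units the gap between marginal cost and willingness to pay runs from 0 up to 18.
DWL = ½ × 18 × 324/13 = 2916/13.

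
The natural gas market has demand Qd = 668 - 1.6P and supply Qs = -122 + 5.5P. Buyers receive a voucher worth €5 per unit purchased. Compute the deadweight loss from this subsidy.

Pre-subsidy: 668 - 1.6P = -122 + 5.5P gives P* = 7900/71, Q* = 34788/71.
With the rebate, buyers effectively pay Pb = Ps − 5, where Ps is the price sellers receive.
Demand in terms of Ps becomes Qd = 668 − 1.6(Ps − 5) = 676 - 1.6Ps. Setting this equal to supply: 676 - 1.6Ps = -122 + 5.5Ps, so Ps = 7980/71.
Buyers pay Pb = 7980/71 − 5 = 7625/71; Q' = -122 + 5.5·(7980/71) = 35228/71.
The subsidy expands output by 35228/71 − 34788/71 = 440/71 past the efficient level; on those units the gap between marginal cost and willingness to pay runs from 0 up to 5.
DWL = ½ × 5 × 440/71 = 1100/71.

Deadweight loss = 1100/71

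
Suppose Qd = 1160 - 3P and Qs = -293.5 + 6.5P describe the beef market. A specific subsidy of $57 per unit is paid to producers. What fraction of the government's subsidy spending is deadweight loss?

DWL / government spending = 117/1636

Pre-subsidy: 1160 - 3P = -293.5 + 6.5P gives P* = 153, Q* = 701.
With the subsidy, sellers receive Ps = Pb + 57 for each unit, where Pb is the price buyers pay.
Supply in terms of Pb becomes Qs = -293.5 + 6.5(Pb + 57) = 77 + 6.5Pb. Setting this equal to demand: 1160 - 3Pb = 77 + 6.5Pb, so Pb = 114.
Sellers receive Ps = 114 + 57 = 171; Q' = 1160 − 3·114 = 818.
ΔCS = ½(701 + 818)(153 − 114) = 29620.5; ΔPS = ½(701 + 818)(171 − 153) = 13671.
Government spending = 57 × 818 = 46626.
DWL = ½ × 57 × (818 − 701) = 3334.5; fraction = 3334.5 / 46626 = 117/1636.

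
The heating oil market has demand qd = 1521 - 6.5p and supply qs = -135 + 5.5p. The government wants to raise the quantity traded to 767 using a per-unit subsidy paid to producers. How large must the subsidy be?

Required subsidy s = 48 per unit

At q = 767, invert demand for the buyer price: pb = (1521 − 767)/6.5 = 116; invert supply for the seller price: ps = (767 − (-135))/5.5 = 164.
The subsidy must fill the gap: s = ps − pb = 164 − 116 = 48.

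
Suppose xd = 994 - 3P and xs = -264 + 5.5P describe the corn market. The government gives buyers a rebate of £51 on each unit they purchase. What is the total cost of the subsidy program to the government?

Pre-subsidy: 994 - 3P = -264 + 5.5P gives P* = 148, x* = 550.
With the rebate, buyers effectively pay Pb = Ps − 51, where Ps is the price sellers receive.
Demand in terms of Ps becomes xd = 994 − 3(Ps − 51) = 1147 - 3Ps. Setting this equal to supply: 1147 - 3Ps = -264 + 5.5Ps, so Ps = 166.
Buyers pay Pb = 166 − 51 = 115; x' = -264 + 5.5·166 = 649.
Government outlay = subsidy × quantity = 51 × 649 = 33099.

Government cost = £33099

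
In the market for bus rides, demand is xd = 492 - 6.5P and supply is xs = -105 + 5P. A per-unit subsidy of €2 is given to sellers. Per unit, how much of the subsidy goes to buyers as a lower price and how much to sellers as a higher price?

Pre-subsidy: 492 - 6.5P = -105 + 5P gives P* = 1194/23, x* = 3555/23.
With the subsidy, sellers receive Ps = Pb + 2 for each unit, where Pb is the price buyers pay.
Supply in terms of Pb becomes xs = -105 + 5(Pb + 2) = -95 + 5Pb. Setting this equal to demand: 492 - 6.5Pb = -95 + 5Pb, so Pb = 1174/23.
Sellers receive Ps = 1174/23 + 2 = 1220/23; x' = 492 − 6.5·(1174/23) = 3685/23.
Buyers' price falls by P* − Pb = 1194/23 − 1174/23 = 20/23; sellers' price rises by Ps − P* = 1220/23 − 1194/23 = 26/23.

Buyers gain 20/23 per unit; sellers gain 26/23 per unit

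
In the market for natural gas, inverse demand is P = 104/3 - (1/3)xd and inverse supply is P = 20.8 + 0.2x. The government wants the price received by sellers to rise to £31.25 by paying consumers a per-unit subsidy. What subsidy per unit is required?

Required subsidy s = £14 per unit

At a seller price of 31.25, quantity supplied is -104 + 5·31.25 = 52.25.
Buyers absorb 52.25 only when they pay Pb = 104/3 − (1/3)·52.25 = 17.25.
s = Ps − Pb = 31.25 − 17.25 = 14.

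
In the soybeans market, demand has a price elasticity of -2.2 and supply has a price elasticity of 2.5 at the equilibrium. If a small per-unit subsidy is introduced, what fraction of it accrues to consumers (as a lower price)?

For a small subsidy around the equilibrium, the benefit split depends on the relative slopes, which at a point are proportional to the elasticities.
Buyer share = εs/(εs + |εd|) = 2.5/(2.5 + 2.2) = 25/47; seller share = |εd|/(εs + |εd|) = 22/47.

Consumer share = 25/47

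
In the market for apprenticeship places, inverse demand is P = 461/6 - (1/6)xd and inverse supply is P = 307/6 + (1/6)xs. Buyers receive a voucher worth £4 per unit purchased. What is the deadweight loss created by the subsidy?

Pre-subsidy: 461/6 - (1/6)x = 307/6 + (1/6)x gives x* = 77 and P* = 64.
With the rebate, buyers effectively pay Pb = Ps − 4, where Ps is the price sellers receive.
On the curves, Pb = 461/6 - (1/6)x and Ps = 307/6 + (1/6)x; the wedge Ps − Pb = 4 gives 307/6 + (1/6)x − (461/6 - (1/6)x) = 4, so x' = 89.
Then Pb = 461/6 − (1/6)·89 = 62 and Ps = 307/6 + (1/6)·89 = 66.
The subsidy expands output by 89 − 77 = 12 past the efficient level; on those units the gap between marginal cost and willingness to pay runs from 0 up to 4.
DWL = ½ × 4 × 12 = 24.

Deadweight loss = £24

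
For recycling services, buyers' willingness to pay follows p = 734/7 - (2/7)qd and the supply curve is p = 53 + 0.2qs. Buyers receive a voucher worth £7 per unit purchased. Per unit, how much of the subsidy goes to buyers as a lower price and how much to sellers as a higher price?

Buyers gain 70/17 per unit; sellers gain 49/17 per unit

Pre-subsidy: 734/7 - (2/7)q = 53 + 0.2q gives q* = 1815/17 and p* = 1264/17.
With the rebate, buyers effectively pay pb = ps − 7, where ps is the price sellers receive.
On the curves, pb = 734/7 - (2/7)q and ps = 53 + 0.2q; the wedge ps − pb = 7 gives 53 + 0.2q − (734/7 - (2/7)q) = 7, so q' = 2060/17.
Then pb = 734/7 − (2/7)·(2060/17) = 1194/17 and ps = 53 + 0.2·(2060/17) = 1313/17.
Buyers' price falls by p* − pb = 1264/17 − 1194/17 = 70/17; sellers' price rises by ps − p* = 1313/17 − 1264/17 = 49/17.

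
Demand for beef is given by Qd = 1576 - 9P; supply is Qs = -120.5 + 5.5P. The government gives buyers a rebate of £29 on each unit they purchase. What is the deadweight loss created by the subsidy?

Deadweight loss = £1435.5

Pre-subsidy: 1576 - 9P = -120.5 + 5.5P gives P* = 117, Q* = 523.
With the rebate, buyers effectively pay Pb = Ps − 29, where Ps is the price sellers receive.
Demand in terms of Ps becomes Qd = 1576 − 9(Ps − 29) = 1837 - 9Ps. Setting this equal to supply: 1837 - 9Ps = -120.5 + 5.5Ps, so Ps = 135.
Buyers pay Pb = 135 − 29 = 106; Q' = -120.5 + 5.5·135 = 622.
The subsidy expands output by 622 − 523 = 99 past the efficient level; on those units the gap between marginal cost and willingness to pay runs from 0 up to 29.
DWL = ½ × 29 × 99 = 1435.5.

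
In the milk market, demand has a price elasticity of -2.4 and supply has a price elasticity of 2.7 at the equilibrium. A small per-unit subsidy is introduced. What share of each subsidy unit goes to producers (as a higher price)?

For a small subsidy around the equilibrium, the benefit split depends on the relative slopes, which at a point are proportional to the elasticities.
Buyer share = εs/(εs + |εd|) = 2.7/(2.7 + 2.4) = 9/17; seller share = |εd|/(εs + |εd|) = 8/17.
So producers capture 8/17 of the subsidy.

Producer share = 8/17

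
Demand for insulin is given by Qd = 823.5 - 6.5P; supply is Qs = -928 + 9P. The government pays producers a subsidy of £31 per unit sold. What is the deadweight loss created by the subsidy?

Deadweight loss = £1813.5

Pre-subsidy: 823.5 - 6.5P = -928 + 9P gives P* = 113, Q* = 89.
With the subsidy, sellers receive Ps = Pb + 31 for each unit, where Pb is the price buyers pay.
Supply in terms of Pb becomes Qs = -928 + 9(Pb + 31) = -649 + 9Pb. Setting this equal to demand: 823.5 - 6.5Pb = -649 + 9Pb, so Pb = 95.
Sellers receive Ps = 95 + 31 = 126; Q' = 823.5 − 6.5·95 = 206.
The subsidy expands output by 206 − 89 = 117 past the efficient level; on those units the gap between marginal cost and willingness to pay runs from 0 up to 31.
DWL = ½ × 31 × 117 = 1813.5.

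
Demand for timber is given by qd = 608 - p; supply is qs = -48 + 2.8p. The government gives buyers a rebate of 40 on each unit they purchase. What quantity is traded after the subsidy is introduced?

Pre-subsidy: 608 - p = -48 + 2.8p gives p* = 3280/19, q* = 8272/19.
With the rebate, buyers effectively pay pb = ps − 40, where ps is the price sellers receive.
Demand in terms of ps becomes qd = 608 − 1(ps − 40) = 648 - ps. Setting this equal to supply: 648 - ps = -48 + 2.8ps, so ps = 3480/19.
Buyers pay pb = 3480/19 − 40 = 2720/19; q' = -48 + 2.8·(3480/19) = 8832/19.

q' = 8832/19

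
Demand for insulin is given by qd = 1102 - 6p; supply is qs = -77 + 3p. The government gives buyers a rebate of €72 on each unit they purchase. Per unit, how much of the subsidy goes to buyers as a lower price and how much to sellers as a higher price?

Pre-subsidy: 1102 - 6p = -77 + 3p gives p* = 131, q* = 316.
With the rebate, buyers effectively pay pb = ps − 72, where ps is the price sellers receive.
Demand in terms of ps becomes qd = 1102 − 6(ps − 72) = 1534 - 6ps. Setting this equal to supply: 1534 - 6ps = -77 + 3ps, so ps = 179.
Buyers pay pb = 179 − 72 = 107; q' = -77 + 3·179 = 460.
Buyers' price falls by p* − pb = 131 − 107 = 24; sellers' price rises by ps − p* = 179 − 131 = 48.

Buyers gain €24 per unit; sellers gain €48 per unit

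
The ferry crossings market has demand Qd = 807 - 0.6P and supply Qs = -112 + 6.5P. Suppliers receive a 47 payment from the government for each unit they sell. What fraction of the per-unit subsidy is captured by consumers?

Consumer share = 65/71

Pre-subsidy: 807 - 0.6P = -112 + 6.5P gives P* = 9190/71, Q* = 51783/71.
With the subsidy, sellers receive Ps = Pb + 47 for each unit, where Pb is the price buyers pay.
Supply in terms of Pb becomes Qs = -112 + 6.5(Pb + 47) = 193.5 + 6.5Pb. Setting this equal to demand: 807 - 0.6Pb = 193.5 + 6.5Pb, so Pb = 6135/71.
Sellers receive Ps = 6135/71 + 47 = 9472/71; Q' = 807 − 0.6·(6135/71) = 53616/71.
Buyers' price falls by P* − Pb = 9190/71 − 6135/71 = 3055/71; sellers' price rises by Ps − P* = 9472/71 − 9190/71 = 282/71.
So consumers capture (3055/71)/47 = 65/71 of each unit of subsidy.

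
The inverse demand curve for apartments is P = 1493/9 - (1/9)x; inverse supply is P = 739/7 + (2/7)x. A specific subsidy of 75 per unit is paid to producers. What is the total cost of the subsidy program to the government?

Government cost = 25575

Pre-subsidy: 1493/9 - (1/9)x = 739/7 + (2/7)x gives x* = 152 and P* = 149.
With the subsidy, sellers receive Ps = Pb + 75 for each unit, where Pb is the price buyers pay.
On the curves, Pb = 1493/9 - (1/9)x and Ps = 739/7 + (2/7)x; the wedge Ps − Pb = 75 gives 739/7 + (2/7)x − (1493/9 - (1/9)x) = 75, so x' = 341.
Then Pb = 1493/9 − (1/9)·341 = 128 and Ps = 739/7 + (2/7)·341 = 203.
Government outlay = subsidy × quantity = 75 × 341 = 25575.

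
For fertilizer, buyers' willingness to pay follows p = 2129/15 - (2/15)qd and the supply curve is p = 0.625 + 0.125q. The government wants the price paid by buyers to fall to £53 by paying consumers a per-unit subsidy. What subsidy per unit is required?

At a buyer price of 53, quantity demanded is 1064.5 − 7.5·53 = 667.
Sellers supply 667 only when they receive ps = 0.625 + 0.125·667 = 84.
s = ps − pb = 84 − 53 = 31.

Required subsidy s = £31 per unit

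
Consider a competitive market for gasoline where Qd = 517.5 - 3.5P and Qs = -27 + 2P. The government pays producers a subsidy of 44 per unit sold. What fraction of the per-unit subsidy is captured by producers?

Pre-subsidy: 517.5 - 3.5P = -27 + 2P gives P* = 99, Q* = 171.
With the subsidy, sellers receive Ps = Pb + 44 for each unit, where Pb is the price buyers pay.
Supply in terms of Pb becomes Qs = -27 + 2(Pb + 44) = 61 + 2Pb. Setting this equal to demand: 517.5 - 3.5Pb = 61 + 2Pb, so Pb = 83.
Sellers receive Ps = 83 + 44 = 127; Q' = 517.5 − 3.5·83 = 227.
Buyers' price falls by P* − Pb = 99 − 83 = 16; sellers' price rises by Ps − P* = 127 − 99 = 28.
So producers capture 28/44 = 7/11 of each unit of subsidy.

Producer share = 7/11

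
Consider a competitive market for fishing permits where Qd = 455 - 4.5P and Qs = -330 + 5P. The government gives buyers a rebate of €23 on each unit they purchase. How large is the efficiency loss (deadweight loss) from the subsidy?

Deadweight loss = 23805/38

Pre-subsidy: 455 - 4.5P = -330 + 5P gives P* = 1570/19, Q* = 1580/19.
With the rebate, buyers effectively pay Pb = Ps − 23, where Ps is the price sellers receive.
Demand in terms of Ps becomes Qd = 455 − 4.5(Ps − 23) = 558.5 - 4.5Ps. Setting this equal to supply: 558.5 - 4.5Ps = -330 + 5Ps, so Ps = 1777/19.
Buyers pay Pb = 1777/19 − 23 = 1340/19; Q' = -330 + 5·(1777/19) = 2615/19.
The subsidy expands output by 2615/19 − 1580/19 = 1035/19 past the efficient level; on those units the gap between marginal cost and willingness to pay runs from 0 up to 23.
DWL = ½ × 23 × 1035/19 = 23805/38.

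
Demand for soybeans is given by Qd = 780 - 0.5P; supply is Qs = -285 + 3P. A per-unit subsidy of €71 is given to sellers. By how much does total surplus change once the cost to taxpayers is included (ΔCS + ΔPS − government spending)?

Pre-subsidy: 780 - 0.5P = -285 + 3P gives P* = 2130/7, Q* = 4395/7.
With the subsidy, sellers receive Ps = Pb + 71 for each unit, where Pb is the price buyers pay.
Supply in terms of Pb becomes Qs = -285 + 3(Pb + 71) = -72 + 3Pb. Setting this equal to demand: 780 - 0.5Pb = -72 + 3Pb, so Pb = 1704/7.
Sellers receive Ps = 1704/7 + 71 = 2201/7; Q' = 780 − 0.5·(1704/7) = 4608/7.
ΔCS = ½(4395/7 + 4608/7)(2130/7 − 1704/7) = 1917639/49; ΔPS = ½(4395/7 + 4608/7)(2201/7 − 2130/7) = 639213/98.
Government spending = 71 × 4608/7 = 327168/7.
Net change = 1917639/49 + 639213/98 − 327168/7 = -15123/14. The loss equals the DWL triangle ½·71·213/7.

Net change in total surplus = -15123/14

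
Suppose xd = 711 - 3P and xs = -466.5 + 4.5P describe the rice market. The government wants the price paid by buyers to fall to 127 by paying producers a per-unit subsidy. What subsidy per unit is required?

Required subsidy s = 50 per unit

At a buyer price of 127, quantity demanded is 711 − 3·127 = 330.
Sellers supply 330 only when they receive Ps with -466.5 + 4.5·Ps = 330, i.e. Ps = 177.
s = Ps − Pb = 177 − 127 = 50.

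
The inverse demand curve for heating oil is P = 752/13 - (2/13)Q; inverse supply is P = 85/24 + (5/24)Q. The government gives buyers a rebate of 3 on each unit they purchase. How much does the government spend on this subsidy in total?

Government cost = 53637/113

Pre-subsidy: 752/13 - (2/13)Q = 85/24 + (5/24)Q gives Q* = 16943/113 and P* = 3930/113.
With the rebate, buyers effectively pay Pb = Ps − 3, where Ps is the price sellers receive.
On the curves, Pb = 752/13 - (2/13)Q and Ps = 85/24 + (5/24)Q; the wedge Ps − Pb = 3 gives 85/24 + (5/24)Q − (752/13 - (2/13)Q) = 3, so Q' = 17879/113.
Then Pb = 752/13 − (2/13)·(17879/113) = 3786/113 and Ps = 85/24 + (5/24)·(17879/113) = 4125/113.
Government outlay = subsidy × quantity = 3 × 17879/113 = 53637/113.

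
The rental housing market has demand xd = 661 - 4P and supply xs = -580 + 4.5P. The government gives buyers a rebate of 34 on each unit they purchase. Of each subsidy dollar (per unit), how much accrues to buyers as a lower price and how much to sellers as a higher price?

Buyers gain 18 per unit; sellers gain 16 per unit

Pre-subsidy: 661 - 4P = -580 + 4.5P gives P* = 146, x* = 77.
With the rebate, buyers effectively pay Pb = Ps − 34, where Ps is the price sellers receive.
Demand in terms of Ps becomes xd = 661 − 4(Ps − 34) = 797 - 4Ps. Setting this equal to supply: 797 - 4Ps = -580 + 4.5Ps, so Ps = 162.
Buyers pay Pb = 162 − 34 = 128; x' = -580 + 4.5·162 = 149.
Buyers' price falls by P* − Pb = 146 − 128 = 18; sellers' price rises by Ps − P* = 162 − 146 = 16.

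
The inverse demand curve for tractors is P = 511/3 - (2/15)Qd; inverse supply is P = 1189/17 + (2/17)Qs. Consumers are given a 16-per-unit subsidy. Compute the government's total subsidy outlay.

Government cost = 7420

Pre-subsidy: 511/3 - (2/15)Q = 1189/17 + (2/17)Q gives Q* = 400 and P* = 117.
With the rebate, buyers effectively pay Pb = Ps − 16, where Ps is the price sellers receive.
On the curves, Pb = 511/3 - (2/15)Q and Ps = 1189/17 + (2/17)Q; the wedge Ps − Pb = 16 gives 1189/17 + (2/17)Q − (511/3 - (2/15)Q) = 16, so Q' = 463.75.
Then Pb = 511/3 − (2/15)·463.75 = 108.5 and Ps = 1189/17 + (2/17)·463.75 = 124.5.
Government outlay = subsidy × quantity = 16 × 463.75 = 7420.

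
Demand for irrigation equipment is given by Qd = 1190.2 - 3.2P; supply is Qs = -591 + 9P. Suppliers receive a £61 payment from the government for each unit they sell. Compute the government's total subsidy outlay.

Government cost = £52887

Pre-subsidy: 1190.2 - 3.2P = -591 + 9P gives P* = 146, Q* = 723.
With the subsidy, sellers receive Ps = Pb + 61 for each unit, where Pb is the price buyers pay.
Supply in terms of Pb becomes Qs = -591 + 9(Pb + 61) = -42 + 9Pb. Setting this equal to demand: 1190.2 - 3.2Pb = -42 + 9Pb, so Pb = 101.
Sellers receive Ps = 101 + 61 = 162; Q' = 1190.2 − 3.2·101 = 867.
Government outlay = subsidy × quantity = 61 × 867 = 52887.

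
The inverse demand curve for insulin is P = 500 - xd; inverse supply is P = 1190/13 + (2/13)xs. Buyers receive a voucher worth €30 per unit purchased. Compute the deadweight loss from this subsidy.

Pre-subsidy: 500 - x = 1190/13 + (2/13)x gives x* = 354 and P* = 146.
With the rebate, buyers effectively pay Pb = Ps − 30, where Ps is the price sellers receive.
On the curves, Pb = 500 - x and Ps = 1190/13 + (2/13)x; the wedge Ps − Pb = 30 gives 1190/13 + (2/13)x − (500 - x) = 30, so x' = 380.
Then Pb = 500 − 1·380 = 120 and Ps = 1190/13 + (2/13)·380 = 150.
The subsidy expands output by 380 − 354 = 26 past the efficient level; on those units the gap between marginal cost and willingness to pay runs from 0 up to 30.
DWL = ½ × 30 × 26 = 390.

Deadweight loss = €390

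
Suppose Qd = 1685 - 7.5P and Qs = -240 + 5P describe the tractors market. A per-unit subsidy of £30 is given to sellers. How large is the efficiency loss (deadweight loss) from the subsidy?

Deadweight loss = £1350

Pre-subsidy: 1685 - 7.5P = -240 + 5P gives P* = 154, Q* = 530.
With the subsidy, sellers receive Ps = Pb + 30 for each unit, where Pb is the price buyers pay.
Supply in terms of Pb becomes Qs = -240 + 5(Pb + 30) = -90 + 5Pb. Setting this equal to demand: 1685 - 7.5Pb = -90 + 5Pb, so Pb = 142.
Sellers receive Ps = 142 + 30 = 172; Q' = 1685 − 7.5·142 = 620.
The subsidy expands output by 620 − 530 = 90 past the efficient level; on those units the gap between marginal cost and willingness to pay runs from 0 up to 30.
DWL = ½ × 30 × 90 = 1350.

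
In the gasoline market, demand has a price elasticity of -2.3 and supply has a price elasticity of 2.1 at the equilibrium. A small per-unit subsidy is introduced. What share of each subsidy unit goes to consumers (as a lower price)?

For a small subsidy around the equilibrium, the benefit split depends on the relative slopes, which at a point are proportional to the elasticities.
Buyer share = εs/(εs + |εd|) = 2.1/(2.1 + 2.3) = 21/44; seller share = |εd|/(εs + |εd|) = 23/44.

Consumer share = 21/44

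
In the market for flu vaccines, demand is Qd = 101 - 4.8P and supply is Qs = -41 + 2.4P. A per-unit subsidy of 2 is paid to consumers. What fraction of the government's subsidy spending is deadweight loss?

DWL / government spending = 24/143

Pre-subsidy: 101 - 4.8P = -41 + 2.4P gives P* = 355/18, Q* = 19/3.
With the rebate, buyers effectively pay Pb = Ps − 2, where Ps is the price sellers receive.
Demand in terms of Ps becomes Qd = 101 − 4.8(Ps − 2) = 110.6 - 4.8Ps. Setting this equal to supply: 110.6 - 4.8Ps = -41 + 2.4Ps, so Ps = 379/18.
Buyers pay Pb = 379/18 − 2 = 343/18; Q' = -41 + 2.4·(379/18) = 143/15.
ΔCS = ½(19/3 + 143/15)(355/18 − 343/18) = 238/45; ΔPS = ½(19/3 + 143/15)(379/18 − 355/18) = 476/45.
Government spending = 2 × 143/15 = 286/15.
DWL = ½ × 2 × (143/15 − 19/3) = 3.2; fraction = 3.2 / (286/15) = 24/143.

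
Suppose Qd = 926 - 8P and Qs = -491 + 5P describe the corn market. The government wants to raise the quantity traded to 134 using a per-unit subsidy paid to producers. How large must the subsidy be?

Required subsidy s = 26 per unit

At Q = 134, invert demand for the buyer price: Pb = (926 − 134)/8 = 99; invert supply for the seller price: Ps = (134 − (-491))/5 = 125.
The subsidy must fill the gap: s = Ps − Pb = 125 − 99 = 26.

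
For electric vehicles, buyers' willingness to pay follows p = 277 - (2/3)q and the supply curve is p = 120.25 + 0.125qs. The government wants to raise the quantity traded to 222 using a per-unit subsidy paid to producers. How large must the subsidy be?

Required subsidy s = 19 per unit

At q = 222, from the demand curve buyers pay pb = 277 − (2/3)·222 = 129; from the supply curve sellers need ps = 120.25 + 0.125·222 = 148.
The subsidy must fill the gap: s = ps − pb = 148 − 129 = 19.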